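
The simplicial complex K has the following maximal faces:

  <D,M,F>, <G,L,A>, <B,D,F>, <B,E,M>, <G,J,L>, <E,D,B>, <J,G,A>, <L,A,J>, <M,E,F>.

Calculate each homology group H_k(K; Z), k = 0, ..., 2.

We work with the vertex ordering A < B < D < E < F < G < J < L < M. The simplices of K, each written with vertices in increasing order, are:

  0-simplices (9): A, B, D, E, F, G, J, L, M
  1-simplices (16): AG, AJ, AL, BD, BE, BF, BM, DE, DF, DM, EF, EM, FM, GJ, GL, JL
  2-simplices (9): AGJ, AGL, AJL, BDE, BDF, BEM, DFM, EFM, GJL

Hence C_0 ≅ Z^9, C_1 ≅ Z^16, C_2 ≅ Z^9.

Boundary ∂_1: C_1 → C_0 sends each edge [p,q] (with p < q) to q − p.
The resulting 9×16 matrix has rank 7, and its Smith normal form has invariant factors (1,1,1,1,1,1,1).

∂_2: C_2 → C_1 sends each 2-simplex [p,q,r] to [q,r] − [p,r] + [p,q]. For instance
  ∂BDE = DE − BE + BD,
  ∂BEM = EM − BM + BE.
The resulting 16×9 matrix has rank 8, and its Smith normal form has invariant factors (1,1,1,1,1,1,1,1).

Computing H_k = (kernel of ∂_k) / (image of ∂_{k+1}):

  H_0: rank C_0 − rank ∂_1 = 9 − 7 = 2, and the invariant factors of ∂_1 are all 1, so H_0 = Z^2.
  H_1: rank ker ∂_1 − rank ∂_2 = (16 − 7) − 8 = 1, and the invariant factors of ∂_2 are all 1, so H_1 = Z.
  H_2: rank ker ∂_2 − rank ∂_3 = (9 − 8) − 0 = 1, and there is no ∂_3, so H_2 = Z.

H_0 ≅ Z^2,  H_1 ≅ Z,  H_2 ≅ Z.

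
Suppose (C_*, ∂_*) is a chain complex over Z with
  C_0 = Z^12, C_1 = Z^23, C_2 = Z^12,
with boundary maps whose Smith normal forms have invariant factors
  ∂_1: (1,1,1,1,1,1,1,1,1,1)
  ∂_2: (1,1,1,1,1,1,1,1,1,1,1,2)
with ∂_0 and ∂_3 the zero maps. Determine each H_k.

H_0: b_0 = 12 − 0 − 10 = 2; torsion from ∂_1 factors > 1: none. So H_0 = Z^2.
H_1: b_1 = 23 − 10 − 12 = 1; torsion from ∂_2 factors > 1: [2]. So H_1 = Z × Z/2.
H_2: b_2 = 12 − 12 − 0 = 0; torsion from ∂_3 factors > 1: none. So H_2 = 0.

H_0 = Z^2,  H_1 = Z × Z/2,  H_2 = 0.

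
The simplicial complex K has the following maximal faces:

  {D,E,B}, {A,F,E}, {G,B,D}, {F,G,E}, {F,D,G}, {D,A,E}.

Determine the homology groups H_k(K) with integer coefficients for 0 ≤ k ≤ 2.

Take the total order A < B < D < E < F < G on the vertex set. Then K (dimension 2) consists of the simplices:

  0-simplices (6): A, B, D, E, F, G
  1-simplices (12): AD, AE, AF, BD, BE, BG, DE, DF, DG, EF, EG, FG
  2-simplices (6): ADE, AEF, BDE, BDG, DFG, EFG

Hence C_0 ≅ Z^6, C_1 ≅ Z^12, C_2 ≅ Z^6.

Boundary ∂_1: C_1 → C_0 sends each edge [p,q] (with p < q) to q − p. For instance
  ∂AF = F − A.
The 6×12 boundary matrix has rank 5 and Smith normal form diag(1,1,1,1,1).

The boundary map ∂_2: C_2 → C_1 sends each 2-simplex [p,q,r] to [q,r] − [p,r] + [p,q]. For instance
  ∂AEF = EF − AF + AE,
  ∂BDG = DG − BG + BD.
The resulting 12×6 matrix has rank 6, and its Smith normal form has invariant factors (1,1,1,1,1,1).

Reading off H_k = ker ∂_k / im ∂_{k+1}:

  H_0: rank C_0 − rank ∂_1 = 6 − 5 = 1, and the invariant factors of ∂_1 are all 1, so H_0 = Z.
  H_1: rank ker ∂_1 − rank ∂_2 = (12 − 5) − 6 = 1, and the invariant factors of ∂_2 are all 1, so H_1 = Z.
  H_2: rank ker ∂_2 − rank ∂_3 = (6 − 6) − 0 = 0, and there is no ∂_3, so H_2 = 0.

H_0 = Z,  H_1 = Z,  H_2 = 0.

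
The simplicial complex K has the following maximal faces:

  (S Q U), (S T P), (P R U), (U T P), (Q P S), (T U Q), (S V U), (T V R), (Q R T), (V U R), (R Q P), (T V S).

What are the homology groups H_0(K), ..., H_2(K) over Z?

H_0 ≅ Z,  H_1 ≅ Z/2,  H_2 = 0.

We work with the vertex ordering P < Q < R < S < T < U < V. The simplices of K, each written with vertices in increasing order, are:

  0-simplices (7): P, Q, R, S, T, U, V
  1-simplices (18): PQ, PR, PS, PT, PU, QR, QS, QT, QU, RT, RU, RV, ST, SU, SV, TU, TV, UV
  2-simplices (12): PQR, PQS, PRU, PST, PTU, QRT, QSU, QTU, RTV, RUV, STV, SUV

giving chain groups C_0 ≅ Z^7, C_1 ≅ Z^18, C_2 ≅ Z^12.

∂_1: C_1 → C_0 is given by ∂[p,q] = [q] − [p].
As a 7×18 matrix over Z this has rank 6, with invariant factors (1,1,1,1,1,1).

∂_2: C_2 → C_1 acts by ∂[p,q,r] = [q,r] − [p,r] + [p,q]. For instance
  ∂PQR = QR − PR + PQ,
  ∂RTV = TV − RV + RT.
As a 18×12 matrix over Z this has rank 12, with invariant factors (1,1,1,1,1,1,1,1,1,1,1,2).

Computing H_k = (kernel of ∂_k) / (image of ∂_{k+1}):

  H_0: rank C_0 − rank ∂_1 = 7 − 6 = 1, and the invariant factors of ∂_1 are all 1, so H_0 ≅ Z.
  H_1: rank ker ∂_1 − rank ∂_2 = (18 − 6) − 12 = 0, and ∂_2 has invariant factor 2 > 1, so H_1 ≅ Z/2.
  H_2: rank ker ∂_2 − rank ∂_3 = (12 − 12) − 0 = 0, and there is no ∂_3, so H_2 ≅ 0.

As a check, the Euler characteristic is 7 − 18 + 12 = 1, which agrees with 1 − 0 + 0 = 1.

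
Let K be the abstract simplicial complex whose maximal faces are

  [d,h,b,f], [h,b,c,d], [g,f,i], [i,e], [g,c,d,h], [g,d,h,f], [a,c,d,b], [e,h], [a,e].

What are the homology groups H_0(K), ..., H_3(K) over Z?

H_0 = Z,  H_1 = Z^2,  H_2 = 0,  H_3 = 0.

Fix the vertex order a < b < c < d < e < f < g < h < i and write every simplex with vertices in increasing order. Then dim K = 3 and the simplices of K are:

  0-simplices (9): a, b, c, d, e, f, g, h, i
  1-simplices (21): ab, ac, ad, ae, bc, bd, bf, bh, cd, cg, ch, df, dg, dh, eh, ei, fg, fh, fi, gh, gi
  2-simplices (16): abc, abd, acd, bcd, bch, bdf, bdh, bfh, cdg, cdh, cgh, dfg, dfh, dgh, fgh, fgi
  3-simplices (5): abcd, bcdh, bdfh, cdgh, dfgh

so the chain groups are C_0 ≅ Z^9, C_1 ≅ Z^21, C_2 ≅ Z^16, C_3 ≅ Z^5.

∂_1: C_1 → C_0 is given by ∂[p,q] = [q] − [p]. For instance
  ∂fh = h − f.
The resulting 9×21 matrix has rank 8, and its Smith normal form has invariant factors (1,1,1,1,1,1,1,1).

The boundary map ∂_2: C_2 → C_1 acts by ∂[p,q,r] = [q,r] − [p,r] + [p,q]. For instance
  ∂dfg = fg − dg + df,
  ∂abd = bd − ad + ab.
The 21×16 boundary matrix has rank 11 and Smith normal form diag(1,1,1,1,1,1,1,1,1,1,1).

The boundary map ∂_3: C_3 → C_2 sends each 3-simplex σ to the alternating sum Σ_i (−1)^i (σ with its i-th vertex removed). For instance
  ∂abcd = bcd − acd + abd − abc,
  ∂cdgh = dgh − cgh + cdh − cdg.
The resulting 16×5 matrix has rank 5, and its Smith normal form has invariant factors (1,1,1,1,1).

From H_k ≅ ker(∂_k) / im(∂_{k+1}) we obtain:

  H_0: rank C_0 − rank ∂_1 = 9 − 8 = 1, and the invariant factors of ∂_1 are all 1, so H_0 = Z.
  H_1: rank ker ∂_1 − rank ∂_2 = (21 − 8) − 11 = 2, and the invariant factors of ∂_2 are all 1, so H_1 = Z^2.
  H_2: rank ker ∂_2 − rank ∂_3 = (16 − 11) − 5 = 0, and the invariant factors of ∂_3 are all 1, so H_2 = 0.
  H_3: rank ker ∂_3 − rank ∂_4 = (5 − 5) − 0 = 0, and there is no ∂_4, so H_3 = 0.

As a check, the Euler characteristic is 9 − 21 + 16 − 5 = -1, which agrees with 1 − 2 + 0 − 0 = -1.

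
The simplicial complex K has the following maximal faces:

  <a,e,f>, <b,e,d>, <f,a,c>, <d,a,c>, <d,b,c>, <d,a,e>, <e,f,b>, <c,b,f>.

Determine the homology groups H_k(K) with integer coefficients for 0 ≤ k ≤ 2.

K has 6 vertices, 12 edges, 8 triangles.
rank ∂_0 = 0, rank ∂_1 = 5 ⇒ b_0 = 6 − 0 − 5 = 1; all invariant factors of ∂_1 are 1 so no torsion. So H_0 ≅ Z.
rank ∂_1 = 5, rank ∂_2 = 7 ⇒ b_1 = 12 − 5 − 7 = 0; all invariant factors of ∂_2 are 1 so no torsion. So H_1 ≅ 0.
rank ∂_2 = 7, rank ∂_3 = 0 ⇒ b_2 = 8 − 7 − 0 = 1. So H_2 ≅ Z.

H_0 ≅ Z,  H_1 = 0,  H_2 ≅ Z.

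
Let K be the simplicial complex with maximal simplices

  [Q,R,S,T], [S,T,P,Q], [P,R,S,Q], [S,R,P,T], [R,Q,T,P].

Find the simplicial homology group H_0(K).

H_0 ≅ Z.

We work with the vertex ordering P < Q < R < S < T. The simplices of K, each written with vertices in increasing order, are:

  0-simplices (5): P, Q, R, S, T
  1-simplices (10): PQ, PR, PS, PT, QR, QS, QT, RS, RT, ST
  2-simplices (10): PQR, PQS, PQT, PRS, PRT, PST, QRS, QRT, QST, RST
  3-simplices (5): PQRS, PQRT, PQST, PRST, QRST

Hence C_0 ≅ Z^5, C_1 ≅ Z^10, C_2 ≅ Z^10, C_3 ≅ Z^5.

Boundary ∂_1: C_1 → C_0 maps an edge to its endpoints' difference, ∂[p,q] = q − p.
The resulting 5×10 matrix has rank 4, and its Smith normal form has invariant factors (1,1,1,1).

The boundary map ∂_2: C_2 → C_1 sends each 2-simplex [p,q,r] to [q,r] − [p,r] + [p,q]. For instance
  ∂PQT = QT − PT + PQ,
  ∂PRT = RT − PT + PR.
The resulting 10×10 matrix has rank 6, and its Smith normal form has invariant factors (1,1,1,1,1,1).

Boundary ∂_3: C_3 → C_2 sends each 3-simplex σ to the alternating sum Σ_i (−1)^i (σ with its i-th vertex removed). For instance
  ∂PRST = RST − PST + PRT − PRS,
  ∂PQRT = QRT − PRT + PQT − PQR.
The resulting 10×5 matrix has rank 4, and its Smith normal form has invariant factors (1,1,1,1).

Reading off H_k = ker ∂_k / im ∂_{k+1}:

  H_0: rank C_0 − rank ∂_1 = 5 − 4 = 1, and the invariant factors of ∂_1 are all 1, so H_0 ≅ Z.

(K is a triangulation of the 3-sphere S^3.)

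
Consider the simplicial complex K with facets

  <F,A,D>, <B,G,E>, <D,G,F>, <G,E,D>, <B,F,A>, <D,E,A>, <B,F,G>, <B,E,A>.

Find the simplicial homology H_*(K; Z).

Fix the vertex order A < B < D < E < F < G and write every simplex with vertices in increasing order. Then dim K = 2 and the simplices of K are:

  0-simplices (6): A, B, D, E, F, G
  1-simplices (12): AB, AD, AE, AF, BE, BF, BG, DE, DF, DG, EG, FG
  2-simplices (8): ABE, ABF, ADE, ADF, BEG, BFG, DEG, DFG

giving chain groups C_0 ≅ Z^6, C_1 ≅ Z^12, C_2 ≅ Z^8.

Boundary ∂_1: C_1 → C_0 sends each edge [p,q] (with p < q) to q − p.
As a 6×12 matrix over Z this has rank 5, with invariant factors (1,1,1,1,1).

The boundary map ∂_2: C_2 → C_1 acts by ∂[p,q,r] = [q,r] − [p,r] + [p,q]. For instance
  ∂DEG = EG − DG + DE,
  ∂ABF = BF − AF + AB.
The resulting 12×8 matrix has rank 7, and its Smith normal form has invariant factors (1,1,1,1,1,1,1).

Reading off H_k = ker ∂_k / im ∂_{k+1}:

  H_0: rank C_0 − rank ∂_1 = 6 − 5 = 1, and the invariant factors of ∂_1 are all 1, so H_0 ≅ Z.
  H_1: rank ker ∂_1 − rank ∂_2 = (12 − 5) − 7 = 0, and the invariant factors of ∂_2 are all 1, so H_1 ≅ 0.
  H_2: rank ker ∂_2 − rank ∂_3 = (8 − 7) − 0 = 1, and there is no ∂_3, so H_2 ≅ Z.

(K is a triangulation of the 2-sphere S^2.)

H_0 = Z,  H_1 = 0,  H_2 = Z.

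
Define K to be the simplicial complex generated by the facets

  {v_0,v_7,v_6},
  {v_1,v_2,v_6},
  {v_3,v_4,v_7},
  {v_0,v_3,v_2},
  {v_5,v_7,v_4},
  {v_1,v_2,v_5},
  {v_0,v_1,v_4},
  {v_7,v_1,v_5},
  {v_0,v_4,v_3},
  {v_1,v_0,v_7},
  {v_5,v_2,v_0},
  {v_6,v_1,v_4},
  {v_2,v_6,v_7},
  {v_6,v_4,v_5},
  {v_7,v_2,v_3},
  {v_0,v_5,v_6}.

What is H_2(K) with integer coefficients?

H_2 ≅ Z.

Fix the vertex order v_0 < v_1 < v_2 < v_3 < v_4 < v_5 < v_6 < v_7 and write every simplex with vertices in increasing order. Then dim K = 2 and the simplices of K are:

  0-simplices (8): [v_0], [v_1], [v_2], [v_3], [v_4], [v_5], [v_6], [v_7]
  1-simplices (24): (24 of them)
  2-simplices (16): (16 of them)

giving chain groups C_0 ≅ Z^8, C_1 ≅ Z^24, C_2 ≅ Z^16.

∂_1: C_1 → C_0 sends each edge [p,q] (with p < q) to q − p. For instance
  ∂[v_0,v_3] = [v_3] − [v_0].
The resulting 8×24 matrix has rank 7, and its Smith normal form has invariant factors (1,1,1,1,1,1,1).

The boundary map ∂_2: C_2 → C_1 acts by ∂[p,q,r] = [q,r] − [p,r] + [p,q]. For instance
  ∂[v_2,v_6,v_7] = [v_6,v_7] − [v_2,v_7] + [v_2,v_6],
  ∂[v_4,v_5,v_6] = [v_5,v_6] − [v_4,v_6] + [v_4,v_5].
The 24×16 boundary matrix has rank 15 and Smith normal form diag(1,1,1,1,1,1,1,1,1,1,1,1,1,1,1).

Reading off H_k = ker ∂_k / im ∂_{k+1}:

  H_2: rank ker ∂_2 − rank ∂_3 = (16 − 15) − 0 = 1, and there is no ∂_3, so H_2 ≅ Z.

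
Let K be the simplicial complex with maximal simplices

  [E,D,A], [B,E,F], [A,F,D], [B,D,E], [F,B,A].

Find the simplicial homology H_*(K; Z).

H_0 = Z,  H_1 = Z,  H_2 = 0.

Fix the vertex order A < B < D < E < F and write every simplex with vertices in increasing order. Then dim K = 2 and the simplices of K are:

  0-simplices (5): A, B, D, E, F
  1-simplices (10): AB, AD, AE, AF, BD, BE, BF, DE, DF, EF
  2-simplices (5): ABF, ADE, ADF, BDE, BEF

so the chain groups are C_0 ≅ Z^5, C_1 ≅ Z^10, C_2 ≅ Z^5.

Boundary ∂_1: C_1 → C_0 maps an edge to its endpoints' difference, ∂[p,q] = q − p.
As a 5×10 matrix over Z this has rank 4, with invariant factors (1,1,1,1).

∂_2: C_2 → C_1 sends each 2-simplex [p,q,r] to [q,r] − [p,r] + [p,q]. For instance
  ∂BEF = EF − BF + BE,
  ∂ADF = DF − AF + AD.
As a 10×5 matrix over Z this has rank 5, with invariant factors (1,1,1,1,1).

Computing H_k = (kernel of ∂_k) / (image of ∂_{k+1}):

  H_0: rank C_0 − rank ∂_1 = 5 − 4 = 1, and the invariant factors of ∂_1 are all 1, so H_0 = Z.
  H_1: rank ker ∂_1 − rank ∂_2 = (10 − 4) − 5 = 1, and the invariant factors of ∂_2 are all 1, so H_1 = Z.
  H_2: rank ker ∂_2 − rank ∂_3 = (5 − 5) − 0 = 0, and there is no ∂_3, so H_2 = 0.

As a check, the Euler characteristic is 5 − 10 + 5 = 0, which agrees with 1 − 1 + 0 = 0.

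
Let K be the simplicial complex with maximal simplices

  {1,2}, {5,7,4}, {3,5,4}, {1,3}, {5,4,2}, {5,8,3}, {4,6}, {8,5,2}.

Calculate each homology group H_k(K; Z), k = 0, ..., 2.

Fix the vertex order 1 < 2 < 3 < 4 < 5 < 6 < 7 < 8 and write every simplex with vertices in increasing order. Then dim K = 2 and the simplices of K are:

  0-simplices (8): [1], [2], [3], [4], [5], [6], [7], [8]
  1-simplices (13): [1,2], [1,3], [2,4], [2,5], [2,8], [3,4], [3,5], [3,8], [4,5], [4,6], [4,7], [5,7], [5,8]
  2-simplices (5): [2,4,5], [2,5,8], [3,4,5], [3,5,8], [4,5,7]

Hence C_0 ≅ Z^8, C_1 ≅ Z^13, C_2 ≅ Z^5.

The boundary map ∂_1: C_1 → C_0 sends each edge [p,q] (with p < q) to q − p.
This gives a 8×13 integer matrix of rank 7; reducing to Smith normal form yields diagonal entries (1,1,1,1,1,1,1).

∂_2: C_2 → C_1 maps a triangle to the signed sum of its edges. For instance
  ∂[3,4,5] = [4,5] − [3,5] + [3,4],
  ∂[3,5,8] = [5,8] − [3,8] + [3,5].
The 13×5 boundary matrix has rank 5 and Smith normal form diag(1,1,1,1,1).

Reading off H_k = ker ∂_k / im ∂_{k+1}:

  H_0: rank C_0 − rank ∂_1 = 8 − 7 = 1, and the invariant factors of ∂_1 are all 1, so H_0 = Z.
  H_1: rank ker ∂_1 − rank ∂_2 = (13 − 7) − 5 = 1, and the invariant factors of ∂_2 are all 1, so H_1 = Z.
  H_2: rank ker ∂_2 − rank ∂_3 = (5 − 5) − 0 = 0, and there is no ∂_3, so H_2 = 0.

As a check, the Euler characteristic is 8 − 13 + 5 = 0, which agrees with 1 − 1 + 0 = 0.

H_0 = Z,  H_1 = Z,  H_2 = 0.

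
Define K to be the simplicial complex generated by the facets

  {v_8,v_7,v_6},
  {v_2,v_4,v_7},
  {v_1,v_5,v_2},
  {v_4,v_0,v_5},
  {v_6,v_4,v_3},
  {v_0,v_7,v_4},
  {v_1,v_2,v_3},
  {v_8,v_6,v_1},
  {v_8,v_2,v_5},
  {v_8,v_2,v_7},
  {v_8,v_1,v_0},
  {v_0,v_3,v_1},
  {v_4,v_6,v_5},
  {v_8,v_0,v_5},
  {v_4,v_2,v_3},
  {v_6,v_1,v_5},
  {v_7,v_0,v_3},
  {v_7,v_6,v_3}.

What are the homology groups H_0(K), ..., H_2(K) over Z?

H_0 ≅ Z,  H_1 ≅ Z × Z/2,  H_2 = 0.

Take the total order v_0 < v_1 < v_2 < v_3 < v_4 < v_5 < v_6 < v_7 < v_8 on the vertex set. Then K (dimension 2) consists of the simplices:

  0-simplices (9): [v_0], [v_1], [v_2], [v_3], [v_4], [v_5], [v_6], [v_7], [v_8]
  1-simplices (27): (27 of them)
  2-simplices (18): (18 of them)

Hence C_0 ≅ Z^9, C_1 ≅ Z^27, C_2 ≅ Z^18.

∂_1: C_1 → C_0 is given by ∂[p,q] = [q] − [p].
As a 9×27 matrix over Z this has rank 8, with invariant factors (1,1,1,1,1,1,1,1).

Boundary ∂_2: C_2 → C_1 maps a triangle to the signed sum of its edges. For instance
  ∂[v_3,v_4,v_6] = [v_4,v_6] − [v_3,v_6] + [v_3,v_4],
  ∂[v_6,v_7,v_8] = [v_7,v_8] − [v_6,v_8] + [v_6,v_7].
This gives a 27×18 integer matrix of rank 18; reducing to Smith normal form yields diagonal entries (1,1,1,1,1,1,1,1,1,1,1,1,1,1,1,1,1,2).

Reading off H_k = ker ∂_k / im ∂_{k+1}:

  H_0: rank C_0 − rank ∂_1 = 9 − 8 = 1, and the invariant factors of ∂_1 are all 1, so H_0 = Z.
  H_1: rank ker ∂_1 − rank ∂_2 = (27 − 8) − 18 = 1, and ∂_2 has invariant factor 2 > 1, so H_1 = Z × Z/2.
  H_2: rank ker ∂_2 − rank ∂_3 = (18 − 18) − 0 = 0, and there is no ∂_3, so H_2 = 0.

As a check, the Euler characteristic is 9 − 27 + 18 = 0, which agrees with 1 − 1 + 0 = 0.
(K is a triangulation of the Klein bottle.)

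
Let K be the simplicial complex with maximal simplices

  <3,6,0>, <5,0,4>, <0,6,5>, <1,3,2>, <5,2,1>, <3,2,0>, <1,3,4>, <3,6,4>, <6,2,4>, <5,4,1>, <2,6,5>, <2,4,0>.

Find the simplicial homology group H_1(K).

Fix the vertex order 0 < 1 < 2 < 3 < 4 < 5 < 6 and write every simplex with vertices in increasing order. Then dim K = 2 and the simplices of K are:

  0-simplices (7): [0], [1], [2], [3], [4], [5], [6]
  1-simplices (18): [0,2], [0,3], [0,4], [0,5], [0,6], [1,2], [1,3], [1,4], [1,5], [2,3], [2,4], [2,5], [2,6], [3,4], [3,6], [4,5], [4,6], [5,6]
  2-simplices (12): [0,2,3], [0,2,4], [0,3,6], [0,4,5], [0,5,6], [1,2,3], [1,2,5], [1,3,4], [1,4,5], [2,4,6], [2,5,6], [3,4,6]

Hence C_0 ≅ Z^7, C_1 ≅ Z^18, C_2 ≅ Z^12.

Boundary ∂_1: C_1 → C_0 sends each edge [p,q] (with p < q) to q − p. For instance
  ∂[1,5] = [5] − [1].
The 7×18 boundary matrix has rank 6 and Smith normal form diag(1,1,1,1,1,1).

∂_2: C_2 → C_1 maps a triangle to the signed sum of its edges. For instance
  ∂[0,5,6] = [5,6] − [0,6] + [0,5],
  ∂[0,2,4] = [2,4] − [0,4] + [0,2].
The 18×12 boundary matrix has rank 12 and Smith normal form diag(1,1,1,1,1,1,1,1,1,1,1,2).

From H_k ≅ ker(∂_k) / im(∂_{k+1}) we obtain:

  H_1: rank ker ∂_1 − rank ∂_2 = (18 − 6) − 12 = 0, and ∂_2 has invariant factor 2 > 1, so H_1 ≅ Z/2.

(K is a triangulation of the real projective plane RP^2.)

H_1 ≅ Z/2.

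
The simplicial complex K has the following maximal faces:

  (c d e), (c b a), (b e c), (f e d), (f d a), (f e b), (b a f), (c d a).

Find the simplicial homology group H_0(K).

H_0 ≅ Z.

Order the vertices as a < b < c < d < e < f. Listing each simplex with vertices in this order, K has dimension 2 with simplices:

  0-simplices (6): a, b, c, d, e, f
  1-simplices (12): ab, ac, ad, af, bc, be, bf, cd, ce, de, df, ef
  2-simplices (8): abc, abf, acd, adf, bce, bef, cde, def

giving chain groups C_0 ≅ Z^6, C_1 ≅ Z^12, C_2 ≅ Z^8.

The boundary map ∂_1: C_1 → C_0 is given by ∂[p,q] = [q] − [p].
The resulting 6×12 matrix has rank 5, and its Smith normal form has invariant factors (1,1,1,1,1).

The boundary map ∂_2: C_2 → C_1 acts by ∂[p,q,r] = [q,r] − [p,r] + [p,q]. For instance
  ∂def = ef − df + de,
  ∂cde = de − ce + cd.
This gives a 12×8 integer matrix of rank 7; reducing to Smith normal form yields diagonal entries (1,1,1,1,1,1,1).

Reading off H_k = ker ∂_k / im ∂_{k+1}:

  H_0: rank C_0 − rank ∂_1 = 6 − 5 = 1, and the invariant factors of ∂_1 are all 1, so H_0 ≅ Z.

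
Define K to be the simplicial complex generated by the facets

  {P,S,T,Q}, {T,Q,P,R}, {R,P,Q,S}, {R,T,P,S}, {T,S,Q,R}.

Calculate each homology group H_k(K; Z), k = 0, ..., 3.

H_0 ≅ Z,  H_1 = 0,  H_2 = 0,  H_3 ≅ Z.

We work with the vertex ordering P < Q < R < S < T. The simplices of K, each written with vertices in increasing order, are:

  0-simplices (5): P, Q, R, S, T
  1-simplices (10): PQ, PR, PS, PT, QR, QS, QT, RS, RT, ST
  2-simplices (10): PQR, PQS, PQT, PRS, PRT, PST, QRS, QRT, QST, RST
  3-simplices (5): PQRS, PQRT, PQST, PRST, QRST

so the chain groups are C_0 ≅ Z^5, C_1 ≅ Z^10, C_2 ≅ Z^10, C_3 ≅ Z^5.

Boundary ∂_1: C_1 → C_0 is given by ∂[p,q] = [q] − [p]. For instance
  ∂RT = T − R.
The resulting 5×10 matrix has rank 4, and its Smith normal form has invariant factors (1,1,1,1).

Boundary ∂_2: C_2 → C_1 acts by ∂[p,q,r] = [q,r] − [p,r] + [p,q]. For instance
  ∂QRS = RS − QS + QR,
  ∂QST = ST − QT + QS.
The resulting 10×10 matrix has rank 6, and its Smith normal form has invariant factors (1,1,1,1,1,1).

∂_3: C_3 → C_2 sends each 3-simplex σ to the alternating sum Σ_i (−1)^i (σ with its i-th vertex removed). For instance
  ∂PQRS = QRS − PRS + PQS − PQR,
  ∂PQRT = QRT − PRT + PQT − PQR.
As a 10×5 matrix over Z this has rank 4, with invariant factors (1,1,1,1).

Now H_k = ker ∂_k / im ∂_{k+1}, so:

  H_0: rank C_0 − rank ∂_1 = 5 − 4 = 1, and the invariant factors of ∂_1 are all 1, so H_0 = Z.
  H_1: rank ker ∂_1 − rank ∂_2 = (10 − 4) − 6 = 0, and the invariant factors of ∂_2 are all 1, so H_1 = 0.
  H_2: rank ker ∂_2 − rank ∂_3 = (10 − 6) − 4 = 0, and the invariant factors of ∂_3 are all 1, so H_2 = 0.
  H_3: rank ker ∂_3 − rank ∂_4 = (5 − 4) − 0 = 1, and there is no ∂_4, so H_3 = Z.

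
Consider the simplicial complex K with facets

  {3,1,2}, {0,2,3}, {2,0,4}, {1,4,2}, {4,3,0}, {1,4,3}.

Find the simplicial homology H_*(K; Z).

H_0 ≅ Z,  H_1 = 0,  H_2 ≅ Z.

Order the vertices as 0 < 1 < 2 < 3 < 4. Listing each simplex with vertices in this order, K has dimension 2 with simplices:

  0-simplices (5): [0], [1], [2], [3], [4]
  1-simplices (9): [0,2], [0,3], [0,4], [1,2], [1,3], [1,4], [2,3], [2,4], [3,4]
  2-simplices (6): [0,2,3], [0,2,4], [0,3,4], [1,2,3], [1,2,4], [1,3,4]

so the chain groups are C_0 ≅ Z^5, C_1 ≅ Z^9, C_2 ≅ Z^6.

Boundary ∂_1: C_1 → C_0 is given by ∂[p,q] = [q] − [p]. For instance
  ∂[3,4] = [4] − [3].
As a 5×9 matrix over Z this has rank 4, with invariant factors (1,1,1,1).

The boundary map ∂_2: C_2 → C_1 maps a triangle to the signed sum of its edges. For instance
  ∂[1,2,4] = [2,4] − [1,4] + [1,2],
  ∂[1,3,4] = [3,4] − [1,4] + [1,3].
The resulting 9×6 matrix has rank 5, and its Smith normal form has invariant factors (1,1,1,1,1).

Reading off H_k = ker ∂_k / im ∂_{k+1}:

  H_0: rank C_0 − rank ∂_1 = 5 − 4 = 1, and the invariant factors of ∂_1 are all 1, so H_0 ≅ Z.
  H_1: rank ker ∂_1 − rank ∂_2 = (9 − 4) − 5 = 0, and the invariant factors of ∂_2 are all 1, so H_1 ≅ 0.
  H_2: rank ker ∂_2 − rank ∂_3 = (6 − 5) − 0 = 1, and there is no ∂_3, so H_2 ≅ Z.

As a check, the Euler characteristic is 5 − 9 + 6 = 2, which agrees with 1 − 0 + 1 = 2.
(K is a triangulation of the 2-sphere S^2.)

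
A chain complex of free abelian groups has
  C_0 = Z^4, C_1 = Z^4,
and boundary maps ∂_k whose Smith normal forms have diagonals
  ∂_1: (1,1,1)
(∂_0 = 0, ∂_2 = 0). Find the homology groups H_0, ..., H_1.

H_0 ≅ Z,  H_1 ≅ Z.

H_0: b_0 = 4 − 0 − 3 = 1; torsion from ∂_1 factors > 1: none. So H_0 ≅ Z.
H_1: b_1 = 4 − 3 − 0 = 1; torsion from ∂_2 factors > 1: none. So H_1 ≅ Z.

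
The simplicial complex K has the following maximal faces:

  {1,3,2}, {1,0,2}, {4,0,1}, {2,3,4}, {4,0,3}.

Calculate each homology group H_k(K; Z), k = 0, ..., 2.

H_0 ≅ Z,  H_1 ≅ Z,  H_2 = 0.

Fix the vertex order 0 < 1 < 2 < 3 < 4 and write every simplex with vertices in increasing order. Then dim K = 2 and the simplices of K are:

  0-simplices (5): [0], [1], [2], [3], [4]
  1-simplices (10): [0,1], [0,2], [0,3], [0,4], [1,2], [1,3], [1,4], [2,3], [2,4], [3,4]
  2-simplices (5): [0,1,2], [0,1,4], [0,3,4], [1,2,3], [2,3,4]

Hence C_0 ≅ Z^5, C_1 ≅ Z^10, C_2 ≅ Z^5.

The boundary map ∂_1: C_1 → C_0 sends each edge [p,q] (with p < q) to q − p.
This gives a 5×10 integer matrix of rank 4; reducing to Smith normal form yields diagonal entries (1,1,1,1).

Boundary ∂_2: C_2 → C_1 sends each 2-simplex [p,q,r] to [q,r] − [p,r] + [p,q]. For instance
  ∂[0,1,4] = [1,4] − [0,4] + [0,1],
  ∂[0,1,2] = [1,2] − [0,2] + [0,1].
This gives a 10×5 integer matrix of rank 5; reducing to Smith normal form yields diagonal entries (1,1,1,1,1).

Computing H_k = (kernel of ∂_k) / (image of ∂_{k+1}):

  H_0: rank C_0 − rank ∂_1 = 5 − 4 = 1, and the invariant factors of ∂_1 are all 1, so H_0 = Z.
  H_1: rank ker ∂_1 − rank ∂_2 = (10 − 4) − 5 = 1, and the invariant factors of ∂_2 are all 1, so H_1 = Z.
  H_2: rank ker ∂_2 − rank ∂_3 = (5 − 5) − 0 = 0, and there is no ∂_3, so H_2 = 0.

As a check, the Euler characteristic is 5 − 10 + 5 = 0, which agrees with 1 − 1 + 0 = 0.
(K is a triangulation of the Möbius band.)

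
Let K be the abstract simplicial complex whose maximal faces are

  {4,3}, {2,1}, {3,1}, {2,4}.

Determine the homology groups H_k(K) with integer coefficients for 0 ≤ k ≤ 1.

Take the total order 1 < 2 < 3 < 4 on the vertex set. Then K (dimension 1) consists of the simplices:

  0-simplices (4): [1], [2], [3], [4]
  1-simplices (4): [1,2], [1,3], [2,4], [3,4]

Hence C_0 ≅ Z^4, C_1 ≅ Z^4.

∂_1: C_1 → C_0 is given by ∂[p,q] = [q] − [p].
The resulting 4×4 matrix has rank 3, and its Smith normal form has invariant factors (1,1,1).

Computing H_k = (kernel of ∂_k) / (image of ∂_{k+1}):

  H_0: rank C_0 − rank ∂_1 = 4 − 3 = 1, and the invariant factors of ∂_1 are all 1, so H_0 = Z.
  H_1: rank ker ∂_1 − rank ∂_2 = (4 − 3) − 0 = 1, and there is no ∂_2, so H_1 = Z.

As a check, the Euler characteristic is 4 − 4 = 0, which agrees with 1 − 1 = 0.
(K is a triangulation of the circle S^1.)

H_0 = Z,  H_1 = Z.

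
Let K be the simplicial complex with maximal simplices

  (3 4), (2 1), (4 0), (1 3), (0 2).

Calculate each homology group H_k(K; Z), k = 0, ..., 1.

Order the vertices as 0 < 1 < 2 < 3 < 4. Listing each simplex with vertices in this order, K has dimension 1 with simplices:

  0-simplices (5): [0], [1], [2], [3], [4]
  1-simplices (5): [0,2], [0,4], [1,2], [1,3], [3,4]

Hence C_0 ≅ Z^5, C_1 ≅ Z^5.

Boundary ∂_1: C_1 → C_0 maps an edge to its endpoints' difference, ∂[p,q] = q − p. For instance
  ∂[3,4] = [4] − [3].
This gives a 5×5 integer matrix of rank 4; reducing to Smith normal form yields diagonal entries (1,1,1,1).

Reading off H_k = ker ∂_k / im ∂_{k+1}:

  H_0: rank C_0 − rank ∂_1 = 5 − 4 = 1, and the invariant factors of ∂_1 are all 1, so H_0 = Z.
  H_1: rank ker ∂_1 − rank ∂_2 = (5 − 4) − 0 = 1, and there is no ∂_2, so H_1 = Z.

(K is a triangulation of the circle S^1.)

H_0 ≅ Z,  H_1 ≅ Z.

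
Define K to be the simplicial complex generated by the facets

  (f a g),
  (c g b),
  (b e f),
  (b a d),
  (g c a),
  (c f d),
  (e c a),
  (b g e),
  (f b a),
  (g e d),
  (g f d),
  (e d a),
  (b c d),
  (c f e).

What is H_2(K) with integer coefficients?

H_2 ≅ Z.

K has 7 vertices, 21 edges, 14 triangles.
rank ∂_2 = 13, rank ∂_3 = 0 ⇒ b_2 = 14 − 13 − 0 = 1. So H_2 = Z.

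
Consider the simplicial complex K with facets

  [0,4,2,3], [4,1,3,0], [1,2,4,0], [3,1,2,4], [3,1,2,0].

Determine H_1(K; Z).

H_1 ≅ 0.

Order the vertices as 0 < 1 < 2 < 3 < 4. Listing each simplex with vertices in this order, K has dimension 3 with simplices:

  0-simplices (5): [0], [1], [2], [3], [4]
  1-simplices (10): [0,1], [0,2], [0,3], [0,4], [1,2], [1,3], [1,4], [2,3], [2,4], [3,4]
  2-simplices (10): [0,1,2], [0,1,3], [0,1,4], [0,2,3], [0,2,4], [0,3,4], [1,2,3], [1,2,4], [1,3,4], [2,3,4]
  3-simplices (5): [0,1,2,3], [0,1,2,4], [0,1,3,4], [0,2,3,4], [1,2,3,4]

Hence C_0 ≅ Z^5, C_1 ≅ Z^10, C_2 ≅ Z^10, C_3 ≅ Z^5.

The boundary map ∂_1: C_1 → C_0 sends each edge [p,q] (with p < q) to q − p.
This gives a 5×10 integer matrix of rank 4; reducing to Smith normal form yields diagonal entries (1,1,1,1).

∂_2: C_2 → C_1 maps a triangle to the signed sum of its edges. For instance
  ∂[1,2,3] = [2,3] − [1,3] + [1,2],
  ∂[1,3,4] = [3,4] − [1,4] + [1,3].
The 10×10 boundary matrix has rank 6 and Smith normal form diag(1,1,1,1,1,1).

Boundary ∂_3: C_3 → C_2 sends each 3-simplex σ to the alternating sum Σ_i (−1)^i (σ with its i-th vertex removed). For instance
  ∂[0,1,2,3] = [1,2,3] − [0,2,3] + [0,1,3] − [0,1,2],
  ∂[0,1,2,4] = [1,2,4] − [0,2,4] + [0,1,4] − [0,1,2].
The resulting 10×5 matrix has rank 4, and its Smith normal form has invariant factors (1,1,1,1).

From H_k ≅ ker(∂_k) / im(∂_{k+1}) we obtain:

  H_1: rank ker ∂_1 − rank ∂_2 = (10 − 4) − 6 = 0, and the invariant factors of ∂_2 are all 1, so H_1 ≅ 0.

(K is a triangulation of the 3-sphere S^3.)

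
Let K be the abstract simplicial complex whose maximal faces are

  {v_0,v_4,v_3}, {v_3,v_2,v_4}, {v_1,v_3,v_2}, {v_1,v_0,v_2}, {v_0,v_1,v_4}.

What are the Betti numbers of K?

We work with the vertex ordering v_0 < v_1 < v_2 < v_3 < v_4. The simplices of K, each written with vertices in increasing order, are:

  0-simplices (5): [v_0], [v_1], [v_2], [v_3], [v_4]
  1-simplices (10): [v_0,v_1], [v_0,v_2], [v_0,v_3], [v_0,v_4], [v_1,v_2], [v_1,v_3], [v_1,v_4], [v_2,v_3], [v_2,v_4], [v_3,v_4]
  2-simplices (5): [v_0,v_1,v_2], [v_0,v_1,v_4], [v_0,v_3,v_4], [v_1,v_2,v_3], [v_2,v_3,v_4]

so the chain groups are C_0 ≅ Z^5, C_1 ≅ Z^10, C_2 ≅ Z^5.

The boundary map ∂_1: C_1 → C_0 sends each edge [p,q] (with p < q) to q − p. For instance
  ∂[v_1,v_2] = [v_2] − [v_1].
The 5×10 boundary matrix has rank 4 and Smith normal form diag(1,1,1,1).

Boundary ∂_2: C_2 → C_1 maps a triangle to the signed sum of its edges. For instance
  ∂[v_0,v_3,v_4] = [v_3,v_4] − [v_0,v_4] + [v_0,v_3],
  ∂[v_0,v_1,v_2] = [v_1,v_2] − [v_0,v_2] + [v_0,v_1].
The 10×5 boundary matrix has rank 5 and Smith normal form diag(1,1,1,1,1).

Reading off H_k = ker ∂_k / im ∂_{k+1}:

  H_0: rank C_0 − rank ∂_1 = 5 − 4 = 1, and the invariant factors of ∂_1 are all 1, so H_0 ≅ Z.
  H_1: rank ker ∂_1 − rank ∂_2 = (10 − 4) − 5 = 1, and the invariant factors of ∂_2 are all 1, so H_1 ≅ Z.
  H_2: rank ker ∂_2 − rank ∂_3 = (5 − 5) − 0 = 0, and there is no ∂_3, so H_2 ≅ 0.

As a check, the Euler characteristic is 5 − 10 + 5 = 0, which agrees with 1 − 1 + 0 = 0.

Hence the Betti numbers are b_0 = 1, b_1 = 1, b_2 = 0.

b_0 = 1, b_1 = 1, b_2 = 0.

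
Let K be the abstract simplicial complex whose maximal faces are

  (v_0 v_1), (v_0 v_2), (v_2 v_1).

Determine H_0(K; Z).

H_0 = Z.

We work with the vertex ordering v_0 < v_1 < v_2. The simplices of K, each written with vertices in increasing order, are:

  0-simplices (3): [v_0], [v_1], [v_2]
  1-simplices (3): [v_0,v_1], [v_0,v_2], [v_1,v_2]

so the chain groups are C_0 ≅ Z^3, C_1 ≅ Z^3.

∂_1: C_1 → C_0 maps an edge to its endpoints' difference, ∂[p,q] = q − p.
The resulting 3×3 matrix has rank 2, and its Smith normal form has invariant factors (1,1).

From H_k ≅ ker(∂_k) / im(∂_{k+1}) we obtain:

  H_0: rank C_0 − rank ∂_1 = 3 − 2 = 1, and the invariant factors of ∂_1 are all 1, so H_0 ≅ Z.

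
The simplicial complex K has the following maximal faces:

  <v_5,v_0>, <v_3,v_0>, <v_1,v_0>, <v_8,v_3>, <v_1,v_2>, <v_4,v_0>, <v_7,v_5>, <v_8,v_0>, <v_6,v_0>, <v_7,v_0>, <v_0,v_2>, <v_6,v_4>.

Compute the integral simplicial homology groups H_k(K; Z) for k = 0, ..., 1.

Order the vertices as v_0 < v_1 < v_2 < v_3 < v_4 < v_5 < v_6 < v_7 < v_8. Listing each simplex with vertices in this order, K has dimension 1 with simplices:

  0-simplices (9): [v_0], [v_1], [v_2], [v_3], [v_4], [v_5], [v_6], [v_7], [v_8]
  1-simplices (12): [v_0,v_1], [v_0,v_2], [v_0,v_3], [v_0,v_4], [v_0,v_5], [v_0,v_6], [v_0,v_7], [v_0,v_8], [v_1,v_2], [v_3,v_8], [v_4,v_6], [v_5,v_7]

giving chain groups C_0 ≅ Z^9, C_1 ≅ Z^12.

∂_1: C_1 → C_0 maps an edge to its endpoints' difference, ∂[p,q] = q − p. For instance
  ∂[v_0,v_3] = [v_3] − [v_0].
The resulting 9×12 matrix has rank 8, and its Smith normal form has invariant factors (1,1,1,1,1,1,1,1).

Reading off H_k = ker ∂_k / im ∂_{k+1}:

  H_0: rank C_0 − rank ∂_1 = 9 − 8 = 1, and the invariant factors of ∂_1 are all 1, so H_0 = Z.
  H_1: rank ker ∂_1 − rank ∂_2 = (12 − 8) − 0 = 4, and there is no ∂_2, so H_1 = Z^4.

As a check, the Euler characteristic is 9 − 12 = -3, which agrees with 1 − 4 = -3.

H_0 = Z,  H_1 = Z^4.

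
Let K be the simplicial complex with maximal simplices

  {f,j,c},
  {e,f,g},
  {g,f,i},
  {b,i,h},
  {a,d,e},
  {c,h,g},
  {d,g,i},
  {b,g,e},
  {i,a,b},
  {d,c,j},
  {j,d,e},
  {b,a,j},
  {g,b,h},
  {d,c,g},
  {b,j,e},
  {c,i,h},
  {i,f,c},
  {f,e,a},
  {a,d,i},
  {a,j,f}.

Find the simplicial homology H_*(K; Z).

H_0 ≅ Z,  H_1 ≅ Z ⊕ Z_2,  H_2 = 0.

Take the total order a < b < c < d < e < f < g < h < i < j on the vertex set. Then K (dimension 2) consists of the simplices:

  0-simplices (10): a, b, c, d, e, f, g, h, i, j
  1-simplices (30): ab, ad, ae, af, ai, aj, be, bg, bh, bi, bj, cd, cf, cg, ch, ci, cj, de, dg, di, dj, ef, eg, ej, fg, fi, fj, gh, gi, hi
  2-simplices (20): abi, abj, ade, adi, aef, afj, beg, bej, bgh, bhi, cdg, cdj, cfi, cfj, cgh, chi, dej, dgi, efg, fgi

Hence C_0 ≅ Z^10, C_1 ≅ Z^30, C_2 ≅ Z^20.

The boundary map ∂_1: C_1 → C_0 sends each edge [p,q] (with p < q) to q − p.
This gives a 10×30 integer matrix of rank 9; reducing to Smith normal form yields diagonal entries (1,1,1,1,1,1,1,1,1).

Boundary ∂_2: C_2 → C_1 maps a triangle to the signed sum of its edges. For instance
  ∂afj = fj − aj + af,
  ∂efg = fg − eg + ef.
The resulting 30×20 matrix has rank 20, and its Smith normal form has invariant factors (1,1,1,1,1,1,1,1,1,1,1,1,1,1,1,1,1,1,1,2).

Now H_k = ker ∂_k / im ∂_{k+1}, so:

  H_0: rank C_0 − rank ∂_1 = 10 − 9 = 1, and the invariant factors of ∂_1 are all 1, so H_0 ≅ Z.
  H_1: rank ker ∂_1 − rank ∂_2 = (30 − 9) − 20 = 1, and ∂_2 has invariant factor 2 > 1, so H_1 ≅ Z ⊕ Z_2.
  H_2: rank ker ∂_2 − rank ∂_3 = (20 − 20) − 0 = 0, and there is no ∂_3, so H_2 ≅ 0.

As a check, the Euler characteristic is 10 − 30 + 20 = 0, which agrees with 1 − 1 + 0 = 0.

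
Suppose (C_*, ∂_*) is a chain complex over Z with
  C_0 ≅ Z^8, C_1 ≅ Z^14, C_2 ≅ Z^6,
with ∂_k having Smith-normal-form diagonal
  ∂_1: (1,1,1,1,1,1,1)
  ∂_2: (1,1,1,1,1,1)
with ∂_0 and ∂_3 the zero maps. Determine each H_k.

H_0: b_0 = 8 − 0 − 7 = 1; torsion from ∂_1 factors > 1: none. So H_0 ≅ Z.
H_1: b_1 = 14 − 7 − 6 = 1; torsion from ∂_2 factors > 1: none. So H_1 ≅ Z.
H_2: b_2 = 6 − 6 − 0 = 0; torsion from ∂_3 factors > 1: none. So H_2 ≅ 0.

H_0 ≅ Z,  H_1 ≅ Z,  H_2 = 0.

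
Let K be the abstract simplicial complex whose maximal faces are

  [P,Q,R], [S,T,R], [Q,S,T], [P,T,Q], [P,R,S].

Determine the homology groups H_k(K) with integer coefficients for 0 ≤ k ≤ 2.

H_0 ≅ Z,  H_1 ≅ Z,  H_2 = 0.

Fix the vertex order P < Q < R < S < T and write every simplex with vertices in increasing order. Then dim K = 2 and the simplices of K are:

  0-simplices (5): P, Q, R, S, T
  1-simplices (10): PQ, PR, PS, PT, QR, QS, QT, RS, RT, ST
  2-simplices (5): PQR, PQT, PRS, QST, RST

so the chain groups are C_0 ≅ Z^5, C_1 ≅ Z^10, C_2 ≅ Z^5.

Boundary ∂_1: C_1 → C_0 sends each edge [p,q] (with p < q) to q − p.
As a 5×10 matrix over Z this has rank 4, with invariant factors (1,1,1,1).

The boundary map ∂_2: C_2 → C_1 sends each 2-simplex [p,q,r] to [q,r] − [p,r] + [p,q]. For instance
  ∂PQR = QR − PR + PQ,
  ∂QST = ST − QT + QS.
The resulting 10×5 matrix has rank 5, and its Smith normal form has invariant factors (1,1,1,1,1).

From H_k ≅ ker(∂_k) / im(∂_{k+1}) we obtain:

  H_0: rank C_0 − rank ∂_1 = 5 − 4 = 1, and the invariant factors of ∂_1 are all 1, so H_0 = Z.
  H_1: rank ker ∂_1 − rank ∂_2 = (10 − 4) − 5 = 1, and the invariant factors of ∂_2 are all 1, so H_1 = Z.
  H_2: rank ker ∂_2 − rank ∂_3 = (5 − 5) − 0 = 0, and there is no ∂_3, so H_2 = 0.

As a check, the Euler characteristic is 5 − 10 + 5 = 0, which agrees with 1 − 1 + 0 = 0.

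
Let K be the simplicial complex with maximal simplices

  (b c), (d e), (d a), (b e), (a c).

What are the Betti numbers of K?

Take the total order a < b < c < d < e on the vertex set. Then K (dimension 1) consists of the simplices:

  0-simplices (5): a, b, c, d, e
  1-simplices (5): ac, ad, bc, be, de

Hence C_0 ≅ Z^5, C_1 ≅ Z^5.

∂_1: C_1 → C_0 maps an edge to its endpoints' difference, ∂[p,q] = q − p.
The resulting 5×5 matrix has rank 4, and its Smith normal form has invariant factors (1,1,1,1).

Computing H_k = (kernel of ∂_k) / (image of ∂_{k+1}):

  H_0: rank C_0 − rank ∂_1 = 5 − 4 = 1, and the invariant factors of ∂_1 are all 1, so H_0 ≅ Z.
  H_1: rank ker ∂_1 − rank ∂_2 = (5 − 4) − 0 = 1, and there is no ∂_2, so H_1 ≅ Z.

As a check, the Euler characteristic is 5 − 5 = 0, which agrees with 1 − 1 = 0.
(K is a triangulation of the circle S^1.)

Hence the Betti numbers are b_0 = 1, b_1 = 1.

b_0 = 1, b_1 = 1.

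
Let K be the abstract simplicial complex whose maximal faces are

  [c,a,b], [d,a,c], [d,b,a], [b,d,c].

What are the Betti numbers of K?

Fix the vertex order a < b < c < d and write every simplex with vertices in increasing order. Then dim K = 2 and the simplices of K are:

  0-simplices (4): a, b, c, d
  1-simplices (6): ab, ac, ad, bc, bd, cd
  2-simplices (4): abc, abd, acd, bcd

so the chain groups are C_0 ≅ Z^4, C_1 ≅ Z^6, C_2 ≅ Z^4.

The boundary map ∂_1: C_1 → C_0 sends each edge [p,q] (with p < q) to q − p.
The resulting 4×6 matrix has rank 3, and its Smith normal form has invariant factors (1,1,1).

Boundary ∂_2: C_2 → C_1 sends each 2-simplex [p,q,r] to [q,r] − [p,r] + [p,q]. For instance
  ∂abd = bd − ad + ab,
  ∂bcd = cd − bd + bc.
This gives a 6×4 integer matrix of rank 3; reducing to Smith normal form yields diagonal entries (1,1,1).

Now H_k = ker ∂_k / im ∂_{k+1}, so:

  H_0: rank C_0 − rank ∂_1 = 4 − 3 = 1, and the invariant factors of ∂_1 are all 1, so H_0 ≅ Z.
  H_1: rank ker ∂_1 − rank ∂_2 = (6 − 3) − 3 = 0, and the invariant factors of ∂_2 are all 1, so H_1 ≅ 0.
  H_2: rank ker ∂_2 − rank ∂_3 = (4 − 3) − 0 = 1, and there is no ∂_3, so H_2 ≅ Z.

As a check, the Euler characteristic is 4 − 6 + 4 = 2, which agrees with 1 − 0 + 1 = 2.

Hence the Betti numbers are b_0 = 1, b_1 = 0, b_2 = 1.

b_0 = 1, b_1 = 0, b_2 = 1.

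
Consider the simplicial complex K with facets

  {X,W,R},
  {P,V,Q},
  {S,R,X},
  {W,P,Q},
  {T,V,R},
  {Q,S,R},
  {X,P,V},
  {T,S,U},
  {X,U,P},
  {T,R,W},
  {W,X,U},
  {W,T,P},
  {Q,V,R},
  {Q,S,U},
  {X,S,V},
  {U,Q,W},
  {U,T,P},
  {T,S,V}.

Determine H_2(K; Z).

Fix the vertex order P < Q < R < S < T < U < V < W < X and write every simplex with vertices in increasing order. Then dim K = 2 and the simplices of K are:

  0-simplices (9): P, Q, R, S, T, U, V, W, X
  1-simplices (27): PQ, PT, PU, PV, PW, PX, QR, QS, QU, QV, QW, RS, RT, RV, RW, RX, ST, SU, SV, SX, TU, TV, TW, UW, UX, VX, WX
  2-simplices (18): PQV, PQW, PTU, PTW, PUX, PVX, QRS, QRV, QSU, QUW, RSX, RTV, RTW, RWX, STU, STV, SVX, UWX

Hence C_0 ≅ Z^9, C_1 ≅ Z^27, C_2 ≅ Z^18.

∂_1: C_1 → C_0 maps an edge to its endpoints' difference, ∂[p,q] = q − p. For instance
  ∂WX = X − W.
As a 9×27 matrix over Z this has rank 8, with invariant factors (1,1,1,1,1,1,1,1).

Boundary ∂_2: C_2 → C_1 acts by ∂[p,q,r] = [q,r] − [p,r] + [p,q]. For instance
  ∂RSX = SX − RX + RS,
  ∂PTU = TU − PU + PT.
The resulting 27×18 matrix has rank 18, and its Smith normal form has invariant factors (1,1,1,1,1,1,1,1,1,1,1,1,1,1,1,1,1,2).

Reading off H_k = ker ∂_k / im ∂_{k+1}:

  H_2: rank ker ∂_2 − rank ∂_3 = (18 − 18) − 0 = 0, and there is no ∂_3, so H_2 = 0.

H_2 = 0.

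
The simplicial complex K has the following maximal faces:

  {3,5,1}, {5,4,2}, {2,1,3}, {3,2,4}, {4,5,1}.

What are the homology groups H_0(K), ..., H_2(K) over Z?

H_0 = Z,  H_1 = Z,  H_2 = 0.

Fix the vertex order 1 < 2 < 3 < 4 < 5 and write every simplex with vertices in increasing order. Then dim K = 2 and the simplices of K are:

  0-simplices (5): [1], [2], [3], [4], [5]
  1-simplices (10): [1,2], [1,3], [1,4], [1,5], [2,3], [2,4], [2,5], [3,4], [3,5], [4,5]
  2-simplices (5): [1,2,3], [1,3,5], [1,4,5], [2,3,4], [2,4,5]

Hence C_0 ≅ Z^5, C_1 ≅ Z^10, C_2 ≅ Z^5.

∂_1: C_1 → C_0 sends each edge [p,q] (with p < q) to q − p. For instance
  ∂[1,2] = [2] − [1].
The 5×10 boundary matrix has rank 4 and Smith normal form diag(1,1,1,1).

∂_2: C_2 → C_1 maps a triangle to the signed sum of its edges. For instance
  ∂[1,4,5] = [4,5] − [1,5] + [1,4],
  ∂[2,4,5] = [4,5] − [2,5] + [2,4].
The 10×5 boundary matrix has rank 5 and Smith normal form diag(1,1,1,1,1).

Computing H_k = (kernel of ∂_k) / (image of ∂_{k+1}):

  H_0: rank C_0 − rank ∂_1 = 5 − 4 = 1, and the invariant factors of ∂_1 are all 1, so H_0 = Z.
  H_1: rank ker ∂_1 − rank ∂_2 = (10 − 4) − 5 = 1, and the invariant factors of ∂_2 are all 1, so H_1 = Z.
  H_2: rank ker ∂_2 − rank ∂_3 = (5 − 5) − 0 = 0, and there is no ∂_3, so H_2 = 0.

As a check, the Euler characteristic is 5 − 10 + 5 = 0, which agrees with 1 − 1 + 0 = 0.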